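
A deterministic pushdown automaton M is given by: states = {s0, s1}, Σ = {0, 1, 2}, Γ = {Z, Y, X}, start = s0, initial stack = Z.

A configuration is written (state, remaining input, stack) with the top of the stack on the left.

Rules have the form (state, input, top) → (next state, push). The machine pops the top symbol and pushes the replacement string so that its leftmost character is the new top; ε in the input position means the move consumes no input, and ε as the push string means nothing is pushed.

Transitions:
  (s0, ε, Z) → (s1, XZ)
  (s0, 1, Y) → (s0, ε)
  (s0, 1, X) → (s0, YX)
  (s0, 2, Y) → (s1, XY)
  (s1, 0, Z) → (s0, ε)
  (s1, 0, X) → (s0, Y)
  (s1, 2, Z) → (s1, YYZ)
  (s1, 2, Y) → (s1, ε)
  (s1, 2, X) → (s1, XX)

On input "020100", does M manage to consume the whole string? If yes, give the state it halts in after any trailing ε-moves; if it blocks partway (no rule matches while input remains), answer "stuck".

(s0, 020100, Z)
  ε-move, top Z: go to s1, push XZ → (s1, 020100, XZ)
  read 0, top X: go to s0, push Y → (s0, 20100, YZ)
  read 2, top Y: go to s1, push XY → (s1, 0100, XYZ)
  read 0, top X: go to s0, push Y → (s0, 100, YYZ)
  read 1, top Y: go to s0, push ε → (s0, 00, YZ)
No transition for (s0, 0, top Y); M blocks with input 00 remaining.

stuck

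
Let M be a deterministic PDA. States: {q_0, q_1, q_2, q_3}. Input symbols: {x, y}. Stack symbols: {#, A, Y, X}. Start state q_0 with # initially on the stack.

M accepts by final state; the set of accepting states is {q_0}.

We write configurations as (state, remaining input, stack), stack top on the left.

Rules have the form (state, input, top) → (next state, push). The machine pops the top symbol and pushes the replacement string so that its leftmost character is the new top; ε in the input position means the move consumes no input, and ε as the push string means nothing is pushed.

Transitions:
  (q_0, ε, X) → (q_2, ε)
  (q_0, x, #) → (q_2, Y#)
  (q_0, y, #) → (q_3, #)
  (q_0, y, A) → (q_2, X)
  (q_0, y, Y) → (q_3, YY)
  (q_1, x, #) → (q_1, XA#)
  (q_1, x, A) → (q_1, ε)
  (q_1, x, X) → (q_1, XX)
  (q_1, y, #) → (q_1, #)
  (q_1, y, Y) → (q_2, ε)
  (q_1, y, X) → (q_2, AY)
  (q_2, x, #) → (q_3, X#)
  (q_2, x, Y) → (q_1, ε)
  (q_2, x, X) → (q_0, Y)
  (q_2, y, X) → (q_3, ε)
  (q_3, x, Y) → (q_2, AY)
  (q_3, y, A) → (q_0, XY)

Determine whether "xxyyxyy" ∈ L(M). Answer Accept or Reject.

Reject

(q_0, xxyyxyy, #) ⊢ (q_2, xyyxyy, Y#) ⊢ (q_1, yyxyy, #) ⊢ (q_1, yxyy, #) ⊢ (q_1, xyy, #) ⊢ (q_1, yy, XA#) ⊢ (q_2, y, AYA#)
No transition applies at (q_2, y, AYA#); input not fully consumed.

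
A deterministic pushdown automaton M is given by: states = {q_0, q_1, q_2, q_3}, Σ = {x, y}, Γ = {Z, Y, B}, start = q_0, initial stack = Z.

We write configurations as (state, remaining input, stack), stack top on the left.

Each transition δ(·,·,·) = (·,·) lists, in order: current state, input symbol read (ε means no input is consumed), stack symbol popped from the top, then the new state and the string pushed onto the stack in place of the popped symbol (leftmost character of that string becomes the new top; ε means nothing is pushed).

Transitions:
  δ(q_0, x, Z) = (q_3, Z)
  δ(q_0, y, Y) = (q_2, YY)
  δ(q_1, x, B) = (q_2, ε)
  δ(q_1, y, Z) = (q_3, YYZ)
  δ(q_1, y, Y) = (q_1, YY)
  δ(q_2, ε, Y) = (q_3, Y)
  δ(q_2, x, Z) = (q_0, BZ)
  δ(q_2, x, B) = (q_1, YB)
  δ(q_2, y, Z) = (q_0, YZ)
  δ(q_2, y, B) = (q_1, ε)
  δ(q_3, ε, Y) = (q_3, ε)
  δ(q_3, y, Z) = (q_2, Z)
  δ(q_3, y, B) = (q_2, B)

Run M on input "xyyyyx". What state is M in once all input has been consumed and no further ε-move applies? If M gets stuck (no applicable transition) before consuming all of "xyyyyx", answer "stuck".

(q_0, xyyyyx, Z)
  read x, top Z: go to q_3, push Z → (q_3, yyyyx, Z)
  read y, top Z: go to q_2, push Z → (q_2, yyyx, Z)
  read y, top Z: go to q_0, push YZ → (q_0, yyx, YZ)
  read y, top Y: go to q_2, push YY → (q_2, yx, YYZ)
  ε-move, top Y: go to q_3, push Y → (q_3, yx, YYZ)
  ε-move, top Y: go to q_3, push ε → (q_3, yx, YZ)
  ε-move, top Y: go to q_3, push ε → (q_3, yx, Z)
  read y, top Z: go to q_2, push Z → (q_2, x, Z)
  read x, top Z: go to q_0, push BZ → (q_0, ε, BZ)
All input consumed; M is in state q_0.

q_0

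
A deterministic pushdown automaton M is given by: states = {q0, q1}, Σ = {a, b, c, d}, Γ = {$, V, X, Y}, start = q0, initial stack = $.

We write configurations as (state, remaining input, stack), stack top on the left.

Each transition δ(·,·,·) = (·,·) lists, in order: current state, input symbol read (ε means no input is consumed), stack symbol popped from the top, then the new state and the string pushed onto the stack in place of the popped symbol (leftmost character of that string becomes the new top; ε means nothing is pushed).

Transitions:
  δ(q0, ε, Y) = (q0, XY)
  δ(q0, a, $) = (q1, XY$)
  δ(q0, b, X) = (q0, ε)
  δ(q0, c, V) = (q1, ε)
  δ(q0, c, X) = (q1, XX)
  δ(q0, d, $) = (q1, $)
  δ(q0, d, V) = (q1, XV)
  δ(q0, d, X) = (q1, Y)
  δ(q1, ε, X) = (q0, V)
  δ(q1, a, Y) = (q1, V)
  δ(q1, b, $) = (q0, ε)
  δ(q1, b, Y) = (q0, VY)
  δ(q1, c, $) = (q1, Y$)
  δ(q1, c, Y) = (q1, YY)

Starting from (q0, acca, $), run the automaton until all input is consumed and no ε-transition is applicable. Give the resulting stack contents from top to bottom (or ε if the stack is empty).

VY$

(q0, acca, $)
  read a, top $: go to q1, push XY$ → (q1, cca, XY$)
  ε-move, top X: go to q0, push V → (q0, cca, VY$)
  read c, top V: go to q1, push ε → (q1, ca, Y$)
  read c, top Y: go to q1, push YY → (q1, a, YY$)
  read a, top Y: go to q1, push V → (q1, ε, VY$)
All input consumed in state q1 with stack VY$.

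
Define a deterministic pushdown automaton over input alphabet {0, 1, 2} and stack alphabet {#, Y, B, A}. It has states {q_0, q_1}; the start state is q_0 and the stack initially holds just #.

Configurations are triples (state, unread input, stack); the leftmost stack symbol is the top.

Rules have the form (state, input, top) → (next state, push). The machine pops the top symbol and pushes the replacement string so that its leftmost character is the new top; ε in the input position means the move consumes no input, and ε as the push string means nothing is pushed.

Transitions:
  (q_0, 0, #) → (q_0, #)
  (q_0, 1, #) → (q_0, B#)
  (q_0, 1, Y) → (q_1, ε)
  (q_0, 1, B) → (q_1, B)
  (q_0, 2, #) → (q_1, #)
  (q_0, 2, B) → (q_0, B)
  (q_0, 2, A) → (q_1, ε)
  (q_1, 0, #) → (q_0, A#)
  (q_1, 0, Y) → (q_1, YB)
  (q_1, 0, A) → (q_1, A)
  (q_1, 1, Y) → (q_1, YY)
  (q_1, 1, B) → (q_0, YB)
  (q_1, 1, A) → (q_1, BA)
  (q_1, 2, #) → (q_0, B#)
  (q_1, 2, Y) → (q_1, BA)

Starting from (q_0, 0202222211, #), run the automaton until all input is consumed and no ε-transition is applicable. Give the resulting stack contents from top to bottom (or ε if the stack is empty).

YB#

(q_0, 0202222211, #)
  read 0, top #: go to q_0, push # → (q_0, 202222211, #)
  read 2, top #: go to q_1, push # → (q_1, 02222211, #)
  read 0, top #: go to q_0, push A# → (q_0, 2222211, A#)
  read 2, top A: go to q_1, push ε → (q_1, 222211, #)
  read 2, top #: go to q_0, push B# → (q_0, 22211, B#)
  read 2, top B: go to q_0, push B → (q_0, 2211, B#)
  read 2, top B: go to q_0, push B → (q_0, 211, B#)
  read 2, top B: go to q_0, push B → (q_0, 11, B#)
  read 1, top B: go to q_1, push B → (q_1, 1, B#)
  read 1, top B: go to q_0, push YB → (q_0, ε, YB#)
All input consumed in state q_0 with stack YB#.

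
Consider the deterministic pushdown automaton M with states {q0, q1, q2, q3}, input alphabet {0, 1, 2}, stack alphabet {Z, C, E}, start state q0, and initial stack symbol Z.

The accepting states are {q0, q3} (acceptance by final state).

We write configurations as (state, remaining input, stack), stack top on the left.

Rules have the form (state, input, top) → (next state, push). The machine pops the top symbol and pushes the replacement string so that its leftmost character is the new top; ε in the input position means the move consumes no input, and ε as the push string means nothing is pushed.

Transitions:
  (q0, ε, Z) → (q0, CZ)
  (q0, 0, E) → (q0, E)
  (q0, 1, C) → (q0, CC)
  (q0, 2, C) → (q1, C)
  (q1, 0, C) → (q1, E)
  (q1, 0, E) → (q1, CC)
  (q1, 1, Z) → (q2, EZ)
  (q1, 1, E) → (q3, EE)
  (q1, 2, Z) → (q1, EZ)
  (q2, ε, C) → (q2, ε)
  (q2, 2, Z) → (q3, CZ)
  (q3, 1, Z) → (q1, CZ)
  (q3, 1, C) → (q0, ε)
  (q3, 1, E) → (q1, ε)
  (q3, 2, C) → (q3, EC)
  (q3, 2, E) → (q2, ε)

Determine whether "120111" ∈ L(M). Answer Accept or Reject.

(q0, 120111, Z)
  ε-move, top Z: go to q0, push CZ → (q0, 120111, CZ)
  read 1, top C: go to q0, push CC → (q0, 20111, CCZ)
  read 2, top C: go to q1, push C → (q1, 0111, CCZ)
  read 0, top C: go to q1, push E → (q1, 111, ECZ)
  read 1, top E: go to q3, push EE → (q3, 11, EECZ)
  read 1, top E: go to q1, push ε → (q1, 1, ECZ)
  read 1, top E: go to q3, push EE → (q3, ε, EECZ)
All input consumed; state q3 ∈ F.

Accept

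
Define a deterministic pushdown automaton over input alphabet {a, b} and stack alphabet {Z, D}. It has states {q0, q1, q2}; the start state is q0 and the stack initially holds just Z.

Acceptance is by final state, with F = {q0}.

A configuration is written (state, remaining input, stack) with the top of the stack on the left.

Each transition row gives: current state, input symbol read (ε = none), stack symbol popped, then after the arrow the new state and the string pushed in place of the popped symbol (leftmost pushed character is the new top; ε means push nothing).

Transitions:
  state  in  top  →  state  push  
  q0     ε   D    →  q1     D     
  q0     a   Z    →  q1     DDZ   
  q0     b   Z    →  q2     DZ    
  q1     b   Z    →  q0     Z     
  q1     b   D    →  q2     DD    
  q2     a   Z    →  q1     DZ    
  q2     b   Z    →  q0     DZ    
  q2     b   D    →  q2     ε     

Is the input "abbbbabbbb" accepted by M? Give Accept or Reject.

Accept

(q0, abbbbabbbb, Z) ⊢ (q1, bbbbabbbb, DDZ) ⊢ (q2, bbbabbbb, DDDZ) ⊢ (q2, bbabbbb, DDZ) ⊢ (q2, babbbb, DZ) ⊢ (q2, abbbb, Z) ⊢ (q1, bbbb, DZ) ⊢ (q2, bbb, DDZ) ⊢ (q2, bb, DZ) ⊢ (q2, b, Z) ⊢ (q0, ε, DZ)
All input consumed; state q0 ∈ F.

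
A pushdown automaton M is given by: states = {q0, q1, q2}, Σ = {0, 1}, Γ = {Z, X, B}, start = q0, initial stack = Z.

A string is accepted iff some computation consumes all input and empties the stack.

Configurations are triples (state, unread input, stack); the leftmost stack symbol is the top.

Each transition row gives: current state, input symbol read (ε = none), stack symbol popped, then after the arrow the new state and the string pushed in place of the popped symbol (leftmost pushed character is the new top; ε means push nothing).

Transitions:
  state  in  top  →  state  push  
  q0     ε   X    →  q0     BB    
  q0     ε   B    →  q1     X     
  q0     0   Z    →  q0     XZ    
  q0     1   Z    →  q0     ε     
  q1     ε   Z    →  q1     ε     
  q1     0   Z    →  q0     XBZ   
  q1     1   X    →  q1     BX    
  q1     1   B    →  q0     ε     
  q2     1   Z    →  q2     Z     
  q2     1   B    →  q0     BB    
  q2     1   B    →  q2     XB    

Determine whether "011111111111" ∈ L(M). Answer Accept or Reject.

No computation consumes all input and empties the stack.

Reject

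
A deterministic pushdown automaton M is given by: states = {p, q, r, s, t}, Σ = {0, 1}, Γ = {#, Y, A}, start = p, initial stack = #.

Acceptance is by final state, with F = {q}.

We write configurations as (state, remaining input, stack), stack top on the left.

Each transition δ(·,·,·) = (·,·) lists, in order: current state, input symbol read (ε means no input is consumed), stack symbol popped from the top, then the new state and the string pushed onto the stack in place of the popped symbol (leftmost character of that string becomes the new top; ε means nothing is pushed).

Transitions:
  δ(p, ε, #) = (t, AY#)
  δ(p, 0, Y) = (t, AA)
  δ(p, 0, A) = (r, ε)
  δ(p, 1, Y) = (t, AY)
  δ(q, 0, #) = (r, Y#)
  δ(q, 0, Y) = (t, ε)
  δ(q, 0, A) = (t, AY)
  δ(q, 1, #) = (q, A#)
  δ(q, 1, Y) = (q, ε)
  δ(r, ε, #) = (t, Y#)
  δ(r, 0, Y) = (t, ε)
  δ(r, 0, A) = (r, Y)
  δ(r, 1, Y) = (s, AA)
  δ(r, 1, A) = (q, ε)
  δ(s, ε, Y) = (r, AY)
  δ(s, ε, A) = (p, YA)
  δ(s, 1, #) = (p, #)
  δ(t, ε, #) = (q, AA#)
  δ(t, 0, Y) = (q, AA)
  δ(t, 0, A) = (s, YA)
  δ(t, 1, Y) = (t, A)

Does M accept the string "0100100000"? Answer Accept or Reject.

Accept

(p, 0100100000, #)
  ε-move, top #: go to t, push AY# → (t, 0100100000, AY#)
  read 0, top A: go to s, push YA → (s, 100100000, YAY#)
  ε-move, top Y: go to r, push AY → (r, 100100000, AYAY#)
  read 1, top A: go to q, push ε → (q, 00100000, YAY#)
  read 0, top Y: go to t, push ε → (t, 0100000, AY#)
  read 0, top A: go to s, push YA → (s, 100000, YAY#)
  ε-move, top Y: go to r, push AY → (r, 100000, AYAY#)
  read 1, top A: go to q, push ε → (q, 00000, YAY#)
  read 0, top Y: go to t, push ε → (t, 0000, AY#)
  read 0, top A: go to s, push YA → (s, 000, YAY#)
  ε-move, top Y: go to r, push AY → (r, 000, AYAY#)
  read 0, top A: go to r, push Y → (r, 00, YYAY#)
  read 0, top Y: go to t, push ε → (t, 0, YAY#)
  read 0, top Y: go to q, push AA → (q, ε, AAAY#)
All input consumed; state q ∈ F.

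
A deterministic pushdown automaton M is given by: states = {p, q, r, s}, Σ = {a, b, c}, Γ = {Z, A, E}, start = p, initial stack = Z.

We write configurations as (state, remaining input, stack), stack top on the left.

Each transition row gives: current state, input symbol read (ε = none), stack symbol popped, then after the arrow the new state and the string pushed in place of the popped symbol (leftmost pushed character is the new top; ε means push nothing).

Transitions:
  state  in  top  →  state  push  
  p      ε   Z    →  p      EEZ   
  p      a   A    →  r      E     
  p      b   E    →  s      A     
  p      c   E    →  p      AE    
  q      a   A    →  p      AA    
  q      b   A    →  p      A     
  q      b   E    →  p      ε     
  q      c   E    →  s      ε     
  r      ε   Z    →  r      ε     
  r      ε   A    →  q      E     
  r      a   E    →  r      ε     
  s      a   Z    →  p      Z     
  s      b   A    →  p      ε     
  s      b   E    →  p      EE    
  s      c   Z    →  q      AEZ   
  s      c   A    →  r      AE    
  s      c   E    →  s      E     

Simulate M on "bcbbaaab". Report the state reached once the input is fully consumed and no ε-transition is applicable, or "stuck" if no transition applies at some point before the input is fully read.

(p, bcbbaaab, Z)
  ε-move, top Z: go to p, push EEZ → (p, bcbbaaab, EEZ)
  read b, top E: go to s, push A → (s, cbbaaab, AEZ)
  read c, top A: go to r, push AE → (r, bbaaab, AEEZ)
  ε-move, top A: go to q, push E → (q, bbaaab, EEEZ)
  read b, top E: go to p, push ε → (p, baaab, EEZ)
  read b, top E: go to s, push A → (s, aaab, AEZ)
No transition for (s, a, top A); M blocks with input aaab remaining.

stuck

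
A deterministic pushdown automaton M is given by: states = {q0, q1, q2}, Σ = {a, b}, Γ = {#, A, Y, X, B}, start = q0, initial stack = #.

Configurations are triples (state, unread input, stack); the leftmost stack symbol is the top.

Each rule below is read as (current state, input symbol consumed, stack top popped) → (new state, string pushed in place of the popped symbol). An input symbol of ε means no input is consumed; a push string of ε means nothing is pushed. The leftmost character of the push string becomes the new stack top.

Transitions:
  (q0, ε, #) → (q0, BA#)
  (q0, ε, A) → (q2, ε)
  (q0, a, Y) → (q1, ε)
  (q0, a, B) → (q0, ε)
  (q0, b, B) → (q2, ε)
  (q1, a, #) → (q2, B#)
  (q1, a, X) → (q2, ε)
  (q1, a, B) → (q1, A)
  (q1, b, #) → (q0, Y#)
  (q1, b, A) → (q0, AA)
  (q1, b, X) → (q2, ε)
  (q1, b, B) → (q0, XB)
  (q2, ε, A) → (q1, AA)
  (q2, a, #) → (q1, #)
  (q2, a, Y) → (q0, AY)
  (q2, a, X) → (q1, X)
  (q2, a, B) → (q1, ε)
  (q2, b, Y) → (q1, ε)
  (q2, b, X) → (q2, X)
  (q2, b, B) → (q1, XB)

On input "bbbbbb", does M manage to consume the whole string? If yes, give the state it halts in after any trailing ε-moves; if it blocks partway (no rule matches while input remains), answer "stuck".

(q0, bbbbbb, #) ⊢ (q0, bbbbbb, BA#) ⊢ (q2, bbbbb, A#) ⊢ (q1, bbbbb, AA#) ⊢ (q0, bbbb, AAA#) ⊢ (q2, bbbb, AA#) ⊢ (q1, bbbb, AAA#) ⊢ (q0, bbb, AAAA#) ⊢ (q2, bbb, AAA#) ⊢ (q1, bbb, AAAA#) ⊢ (q0, bb, AAAAA#) ⊢ (q2, bb, AAAA#) ⊢ (q1, bb, AAAAA#) ⊢ (q0, b, AAAAAA#) ⊢ (q2, b, AAAAA#) ⊢ (q1, b, AAAAAA#) ⊢ (q0, ε, AAAAAAA#) ⊢ (q2, ε, AAAAAA#) ⊢ (q1, ε, AAAAAAA#)
All input consumed; M is in state q1.

q1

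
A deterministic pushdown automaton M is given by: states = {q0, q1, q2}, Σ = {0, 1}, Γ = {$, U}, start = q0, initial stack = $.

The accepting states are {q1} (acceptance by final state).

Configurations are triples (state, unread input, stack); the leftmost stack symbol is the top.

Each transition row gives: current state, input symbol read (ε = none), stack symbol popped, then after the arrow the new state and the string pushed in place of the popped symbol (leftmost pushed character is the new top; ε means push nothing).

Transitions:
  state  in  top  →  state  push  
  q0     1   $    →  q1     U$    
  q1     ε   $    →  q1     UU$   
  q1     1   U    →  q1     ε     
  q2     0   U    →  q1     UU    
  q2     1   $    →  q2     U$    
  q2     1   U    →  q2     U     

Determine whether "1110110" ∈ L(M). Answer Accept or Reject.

(q0, 1110110, $)
  read 1, top $: go to q1, push U$ → (q1, 110110, U$)
  read 1, top U: go to q1, push ε → (q1, 10110, $)
  ε-move, top $: go to q1, push UU$ → (q1, 10110, UU$)
  read 1, top U: go to q1, push ε → (q1, 0110, U$)
No transition applies at (q1, 0110, U$); input not fully consumed.

Reject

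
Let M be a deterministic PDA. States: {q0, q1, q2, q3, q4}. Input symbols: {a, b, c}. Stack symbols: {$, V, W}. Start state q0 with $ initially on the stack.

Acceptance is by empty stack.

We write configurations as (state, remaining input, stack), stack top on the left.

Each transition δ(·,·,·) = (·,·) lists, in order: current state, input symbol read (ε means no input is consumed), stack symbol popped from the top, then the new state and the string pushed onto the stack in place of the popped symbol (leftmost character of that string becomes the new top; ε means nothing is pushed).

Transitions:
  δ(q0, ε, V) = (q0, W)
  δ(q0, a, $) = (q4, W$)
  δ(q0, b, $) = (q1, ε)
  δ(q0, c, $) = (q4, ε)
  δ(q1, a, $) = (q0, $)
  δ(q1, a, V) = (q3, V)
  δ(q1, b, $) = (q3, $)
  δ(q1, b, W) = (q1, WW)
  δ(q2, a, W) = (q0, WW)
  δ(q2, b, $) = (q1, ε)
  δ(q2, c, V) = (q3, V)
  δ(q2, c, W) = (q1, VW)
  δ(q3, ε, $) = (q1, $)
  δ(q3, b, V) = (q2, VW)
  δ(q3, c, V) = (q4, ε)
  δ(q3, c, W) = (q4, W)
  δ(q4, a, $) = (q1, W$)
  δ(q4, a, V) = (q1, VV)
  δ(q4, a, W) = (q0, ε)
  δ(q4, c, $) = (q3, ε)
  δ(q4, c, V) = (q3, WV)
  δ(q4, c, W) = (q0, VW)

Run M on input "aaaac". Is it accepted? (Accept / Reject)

Accept

(q0, aaaac, $)
  read a, top $: go to q4, push W$ → (q4, aaac, W$)
  read a, top W: go to q0, push ε → (q0, aac, $)
  read a, top $: go to q4, push W$ → (q4, ac, W$)
  read a, top W: go to q0, push ε → (q0, c, $)
  read c, top $: go to q4, push ε → (q4, ε, ε)
All input consumed and the stack is empty.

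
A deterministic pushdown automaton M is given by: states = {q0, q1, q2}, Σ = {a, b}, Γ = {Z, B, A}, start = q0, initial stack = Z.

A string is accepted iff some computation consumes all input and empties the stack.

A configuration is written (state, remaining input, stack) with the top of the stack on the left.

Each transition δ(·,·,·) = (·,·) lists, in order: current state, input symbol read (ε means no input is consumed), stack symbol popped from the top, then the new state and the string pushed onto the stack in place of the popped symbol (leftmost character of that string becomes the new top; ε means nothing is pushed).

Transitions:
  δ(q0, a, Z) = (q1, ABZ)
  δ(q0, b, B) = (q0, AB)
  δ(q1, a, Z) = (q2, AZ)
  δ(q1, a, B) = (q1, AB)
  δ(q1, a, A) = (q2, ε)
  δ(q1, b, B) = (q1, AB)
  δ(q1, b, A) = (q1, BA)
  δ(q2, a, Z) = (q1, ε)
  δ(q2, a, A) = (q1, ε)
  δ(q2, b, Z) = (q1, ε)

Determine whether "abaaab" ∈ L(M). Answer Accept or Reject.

Reject

(q0, abaaab, Z)
  read a, top Z: go to q1, push ABZ → (q1, baaab, ABZ)
  read b, top A: go to q1, push BA → (q1, aaab, BABZ)
  read a, top B: go to q1, push AB → (q1, aab, ABABZ)
  read a, top A: go to q2, push ε → (q2, ab, BABZ)
No transition applies at (q2, ab, BABZ); input not fully consumed.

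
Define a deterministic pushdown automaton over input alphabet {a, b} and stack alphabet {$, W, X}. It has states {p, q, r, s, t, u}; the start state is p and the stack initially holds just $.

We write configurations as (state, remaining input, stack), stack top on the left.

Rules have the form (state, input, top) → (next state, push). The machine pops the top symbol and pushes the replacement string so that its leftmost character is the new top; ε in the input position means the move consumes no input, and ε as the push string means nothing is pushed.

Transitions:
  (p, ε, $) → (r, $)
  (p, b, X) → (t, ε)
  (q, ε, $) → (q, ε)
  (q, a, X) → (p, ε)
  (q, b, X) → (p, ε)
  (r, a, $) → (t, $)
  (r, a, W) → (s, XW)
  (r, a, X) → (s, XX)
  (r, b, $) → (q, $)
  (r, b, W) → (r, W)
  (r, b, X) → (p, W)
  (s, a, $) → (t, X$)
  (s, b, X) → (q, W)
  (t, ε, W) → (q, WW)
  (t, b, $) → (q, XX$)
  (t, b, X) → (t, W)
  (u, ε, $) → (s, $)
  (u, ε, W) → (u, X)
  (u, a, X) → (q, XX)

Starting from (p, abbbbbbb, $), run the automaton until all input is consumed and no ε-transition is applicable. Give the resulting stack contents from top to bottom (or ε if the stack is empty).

XX$

(p, abbbbbbb, $) ⊢ (r, abbbbbbb, $) ⊢ (t, bbbbbbb, $) ⊢ (q, bbbbbb, XX$) ⊢ (p, bbbbb, X$) ⊢ (t, bbbb, $) ⊢ (q, bbb, XX$) ⊢ (p, bb, X$) ⊢ (t, b, $) ⊢ (q, ε, XX$)
All input consumed in state q with stack XX$.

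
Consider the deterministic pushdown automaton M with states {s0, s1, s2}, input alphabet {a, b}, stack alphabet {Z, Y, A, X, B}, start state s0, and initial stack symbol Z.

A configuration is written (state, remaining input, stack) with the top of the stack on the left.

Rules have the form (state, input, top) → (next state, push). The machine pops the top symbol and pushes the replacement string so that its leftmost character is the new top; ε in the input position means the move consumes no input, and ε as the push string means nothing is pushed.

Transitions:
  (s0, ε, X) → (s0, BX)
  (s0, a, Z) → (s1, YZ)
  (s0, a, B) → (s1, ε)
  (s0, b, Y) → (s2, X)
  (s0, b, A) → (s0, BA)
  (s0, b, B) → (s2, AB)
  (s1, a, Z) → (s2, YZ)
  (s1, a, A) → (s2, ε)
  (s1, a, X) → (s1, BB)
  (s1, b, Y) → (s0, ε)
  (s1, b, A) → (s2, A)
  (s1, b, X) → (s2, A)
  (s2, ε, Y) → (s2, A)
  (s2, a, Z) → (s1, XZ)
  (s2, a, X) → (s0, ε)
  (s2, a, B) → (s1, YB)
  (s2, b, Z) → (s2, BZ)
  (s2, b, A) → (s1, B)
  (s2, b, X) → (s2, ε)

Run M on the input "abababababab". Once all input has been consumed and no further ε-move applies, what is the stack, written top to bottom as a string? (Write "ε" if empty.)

(s0, abababababab, Z)
  read a, top Z: go to s1, push YZ → (s1, bababababab, YZ)
  read b, top Y: go to s0, push ε → (s0, ababababab, Z)
  read a, top Z: go to s1, push YZ → (s1, babababab, YZ)
  read b, top Y: go to s0, push ε → (s0, abababab, Z)
  read a, top Z: go to s1, push YZ → (s1, bababab, YZ)
  read b, top Y: go to s0, push ε → (s0, ababab, Z)
  read a, top Z: go to s1, push YZ → (s1, babab, YZ)
  read b, top Y: go to s0, push ε → (s0, abab, Z)
  read a, top Z: go to s1, push YZ → (s1, bab, YZ)
  read b, top Y: go to s0, push ε → (s0, ab, Z)
  read a, top Z: go to s1, push YZ → (s1, b, YZ)
  read b, top Y: go to s0, push ε → (s0, ε, Z)
All input consumed in state s0 with stack Z.

Z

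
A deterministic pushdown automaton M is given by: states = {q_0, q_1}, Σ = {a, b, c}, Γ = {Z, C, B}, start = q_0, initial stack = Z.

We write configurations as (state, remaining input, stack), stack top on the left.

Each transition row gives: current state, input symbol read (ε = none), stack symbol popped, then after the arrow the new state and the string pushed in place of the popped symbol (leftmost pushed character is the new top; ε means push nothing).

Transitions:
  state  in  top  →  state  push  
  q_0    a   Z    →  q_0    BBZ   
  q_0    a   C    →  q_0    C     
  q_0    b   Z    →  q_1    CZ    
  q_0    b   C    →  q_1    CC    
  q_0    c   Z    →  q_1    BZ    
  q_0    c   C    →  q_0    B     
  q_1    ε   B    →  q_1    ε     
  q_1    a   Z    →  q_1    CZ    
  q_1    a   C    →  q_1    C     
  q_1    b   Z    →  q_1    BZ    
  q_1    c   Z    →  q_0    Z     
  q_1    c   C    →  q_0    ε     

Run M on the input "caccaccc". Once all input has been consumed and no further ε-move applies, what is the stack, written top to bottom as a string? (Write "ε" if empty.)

Z

(q_0, caccaccc, Z)
  read c, top Z: go to q_1, push BZ → (q_1, accaccc, BZ)
  ε-move, top B: go to q_1, push ε → (q_1, accaccc, Z)
  read a, top Z: go to q_1, push CZ → (q_1, ccaccc, CZ)
  read c, top C: go to q_0, push ε → (q_0, caccc, Z)
  read c, top Z: go to q_1, push BZ → (q_1, accc, BZ)
  ε-move, top B: go to q_1, push ε → (q_1, accc, Z)
  read a, top Z: go to q_1, push CZ → (q_1, ccc, CZ)
  read c, top C: go to q_0, push ε → (q_0, cc, Z)
  read c, top Z: go to q_1, push BZ → (q_1, c, BZ)
  ε-move, top B: go to q_1, push ε → (q_1, c, Z)
  read c, top Z: go to q_0, push Z → (q_0, ε, Z)
All input consumed in state q_0 with stack Z.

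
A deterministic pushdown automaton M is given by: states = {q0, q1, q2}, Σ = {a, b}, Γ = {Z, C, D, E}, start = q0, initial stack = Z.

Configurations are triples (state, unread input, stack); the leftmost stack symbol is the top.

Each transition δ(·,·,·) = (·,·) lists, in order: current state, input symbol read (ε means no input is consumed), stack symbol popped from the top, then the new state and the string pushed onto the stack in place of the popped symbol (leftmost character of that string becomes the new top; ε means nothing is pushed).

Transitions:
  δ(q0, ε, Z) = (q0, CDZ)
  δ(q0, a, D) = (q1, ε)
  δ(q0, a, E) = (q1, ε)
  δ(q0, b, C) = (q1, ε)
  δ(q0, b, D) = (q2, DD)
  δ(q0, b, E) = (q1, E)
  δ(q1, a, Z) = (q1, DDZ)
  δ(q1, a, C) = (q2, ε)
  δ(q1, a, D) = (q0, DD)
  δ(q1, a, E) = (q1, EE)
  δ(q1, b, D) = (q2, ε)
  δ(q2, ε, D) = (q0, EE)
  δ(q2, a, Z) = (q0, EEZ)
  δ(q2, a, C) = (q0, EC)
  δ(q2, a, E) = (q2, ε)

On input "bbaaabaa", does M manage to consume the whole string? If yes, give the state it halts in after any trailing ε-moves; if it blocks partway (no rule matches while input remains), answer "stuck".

(q0, bbaaabaa, Z) ⊢ (q0, bbaaabaa, CDZ) ⊢ (q1, baaabaa, DZ) ⊢ (q2, aaabaa, Z) ⊢ (q0, aabaa, EEZ) ⊢ (q1, abaa, EZ) ⊢ (q1, baa, EEZ)
No transition for (q1, b, top E); M blocks with input baa remaining.

stuck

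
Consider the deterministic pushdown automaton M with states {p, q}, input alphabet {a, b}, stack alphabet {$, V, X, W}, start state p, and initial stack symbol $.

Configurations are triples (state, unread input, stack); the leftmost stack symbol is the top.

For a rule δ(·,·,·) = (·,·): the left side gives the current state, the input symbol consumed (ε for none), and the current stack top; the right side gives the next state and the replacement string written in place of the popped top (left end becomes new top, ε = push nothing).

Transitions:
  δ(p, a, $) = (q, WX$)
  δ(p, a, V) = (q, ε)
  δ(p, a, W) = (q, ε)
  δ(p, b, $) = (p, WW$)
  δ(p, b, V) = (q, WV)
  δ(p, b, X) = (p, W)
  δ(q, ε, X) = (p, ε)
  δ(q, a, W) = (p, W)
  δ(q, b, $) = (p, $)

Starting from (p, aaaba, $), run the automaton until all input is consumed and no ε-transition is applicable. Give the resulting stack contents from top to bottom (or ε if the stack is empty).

(p, aaaba, $)
  read a, top $: go to q, push WX$ → (q, aaba, WX$)
  read a, top W: go to p, push W → (p, aba, WX$)
  read a, top W: go to q, push ε → (q, ba, X$)
  ε-move, top X: go to p, push ε → (p, ba, $)
  read b, top $: go to p, push WW$ → (p, a, WW$)
  read a, top W: go to q, push ε → (q, ε, W$)
All input consumed in state q with stack W$.

W$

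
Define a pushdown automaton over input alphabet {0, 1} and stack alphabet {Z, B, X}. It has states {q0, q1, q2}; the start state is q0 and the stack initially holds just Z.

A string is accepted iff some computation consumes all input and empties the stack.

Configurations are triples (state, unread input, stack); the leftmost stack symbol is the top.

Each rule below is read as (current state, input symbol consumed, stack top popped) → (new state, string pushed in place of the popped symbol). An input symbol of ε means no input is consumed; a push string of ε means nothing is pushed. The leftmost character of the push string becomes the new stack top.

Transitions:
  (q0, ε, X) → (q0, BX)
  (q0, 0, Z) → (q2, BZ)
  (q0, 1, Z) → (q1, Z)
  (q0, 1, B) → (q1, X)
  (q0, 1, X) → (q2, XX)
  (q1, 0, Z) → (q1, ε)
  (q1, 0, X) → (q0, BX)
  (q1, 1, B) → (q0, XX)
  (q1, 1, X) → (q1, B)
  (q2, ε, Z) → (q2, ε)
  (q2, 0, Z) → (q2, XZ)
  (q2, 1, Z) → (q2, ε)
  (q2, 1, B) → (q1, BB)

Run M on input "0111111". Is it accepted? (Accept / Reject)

No computation consumes all input and empties the stack.

Reject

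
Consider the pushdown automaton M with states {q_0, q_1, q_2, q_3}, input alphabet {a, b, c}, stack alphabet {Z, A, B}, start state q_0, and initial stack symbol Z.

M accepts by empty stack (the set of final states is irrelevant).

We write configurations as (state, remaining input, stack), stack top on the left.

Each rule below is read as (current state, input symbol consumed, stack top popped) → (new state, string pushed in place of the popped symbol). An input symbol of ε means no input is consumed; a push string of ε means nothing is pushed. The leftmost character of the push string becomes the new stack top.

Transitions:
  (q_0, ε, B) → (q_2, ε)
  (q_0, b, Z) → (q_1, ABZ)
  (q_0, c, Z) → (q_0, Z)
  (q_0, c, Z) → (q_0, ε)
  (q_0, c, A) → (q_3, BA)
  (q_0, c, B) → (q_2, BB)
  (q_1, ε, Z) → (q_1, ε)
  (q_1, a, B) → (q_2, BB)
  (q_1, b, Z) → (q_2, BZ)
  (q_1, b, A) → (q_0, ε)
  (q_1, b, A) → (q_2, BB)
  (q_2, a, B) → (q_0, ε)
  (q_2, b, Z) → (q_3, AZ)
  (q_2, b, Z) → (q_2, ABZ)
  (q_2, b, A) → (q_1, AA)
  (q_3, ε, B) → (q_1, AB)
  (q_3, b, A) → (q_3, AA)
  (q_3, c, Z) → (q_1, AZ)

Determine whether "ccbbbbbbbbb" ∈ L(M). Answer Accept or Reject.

Reject

No computation consumes all input and empties the stack.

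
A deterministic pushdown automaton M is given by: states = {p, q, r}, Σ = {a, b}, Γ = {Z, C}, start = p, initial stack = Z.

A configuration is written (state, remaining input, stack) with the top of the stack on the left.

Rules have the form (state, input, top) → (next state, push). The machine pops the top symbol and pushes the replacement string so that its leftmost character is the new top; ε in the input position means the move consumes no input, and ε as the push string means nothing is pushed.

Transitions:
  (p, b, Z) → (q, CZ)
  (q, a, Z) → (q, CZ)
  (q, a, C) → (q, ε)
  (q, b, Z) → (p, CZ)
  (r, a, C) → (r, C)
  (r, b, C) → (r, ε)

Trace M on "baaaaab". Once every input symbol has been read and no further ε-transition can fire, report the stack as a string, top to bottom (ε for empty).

(p, baaaaab, Z)
  read b, top Z: go to q, push CZ → (q, aaaaab, CZ)
  read a, top C: go to q, push ε → (q, aaaab, Z)
  read a, top Z: go to q, push CZ → (q, aaab, CZ)
  read a, top C: go to q, push ε → (q, aab, Z)
  read a, top Z: go to q, push CZ → (q, ab, CZ)
  read a, top C: go to q, push ε → (q, b, Z)
  read b, top Z: go to p, push CZ → (p, ε, CZ)
All input consumed in state p with stack CZ.

CZ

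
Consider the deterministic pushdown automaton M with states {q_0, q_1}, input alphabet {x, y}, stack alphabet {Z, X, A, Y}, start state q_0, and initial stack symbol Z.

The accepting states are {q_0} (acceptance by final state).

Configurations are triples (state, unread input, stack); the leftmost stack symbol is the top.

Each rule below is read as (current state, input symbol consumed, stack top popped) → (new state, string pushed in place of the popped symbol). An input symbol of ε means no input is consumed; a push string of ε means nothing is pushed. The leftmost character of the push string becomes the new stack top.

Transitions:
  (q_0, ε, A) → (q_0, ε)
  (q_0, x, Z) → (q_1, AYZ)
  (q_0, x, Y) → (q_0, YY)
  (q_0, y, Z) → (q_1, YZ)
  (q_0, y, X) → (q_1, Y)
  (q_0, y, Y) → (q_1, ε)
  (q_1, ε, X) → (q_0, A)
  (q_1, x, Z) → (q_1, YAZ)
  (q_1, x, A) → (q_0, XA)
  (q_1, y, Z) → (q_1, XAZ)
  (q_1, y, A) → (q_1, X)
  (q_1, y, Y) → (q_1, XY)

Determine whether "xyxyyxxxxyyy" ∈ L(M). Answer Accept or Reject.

(q_0, xyxyyxxxxyyy, Z)
  read x, top Z: go to q_1, push AYZ → (q_1, yxyyxxxxyyy, AYZ)
  read y, top A: go to q_1, push X → (q_1, xyyxxxxyyy, XYZ)
  ε-move, top X: go to q_0, push A → (q_0, xyyxxxxyyy, AYZ)
  ε-move, top A: go to q_0, push ε → (q_0, xyyxxxxyyy, YZ)
  read x, top Y: go to q_0, push YY → (q_0, yyxxxxyyy, YYZ)
  read y, top Y: go to q_1, push ε → (q_1, yxxxxyyy, YZ)
  read y, top Y: go to q_1, push XY → (q_1, xxxxyyy, XYZ)
  ε-move, top X: go to q_0, push A → (q_0, xxxxyyy, AYZ)
  ε-move, top A: go to q_0, push ε → (q_0, xxxxyyy, YZ)
  read x, top Y: go to q_0, push YY → (q_0, xxxyyy, YYZ)
  read x, top Y: go to q_0, push YY → (q_0, xxyyy, YYYZ)
  read x, top Y: go to q_0, push YY → (q_0, xyyy, YYYYZ)
  read x, top Y: go to q_0, push YY → (q_0, yyy, YYYYYZ)
  read y, top Y: go to q_1, push ε → (q_1, yy, YYYYZ)
  read y, top Y: go to q_1, push XY → (q_1, y, XYYYYZ)
  ε-move, top X: go to q_0, push A → (q_0, y, AYYYYZ)
  ε-move, top A: go to q_0, push ε → (q_0, y, YYYYZ)
  read y, top Y: go to q_1, push ε → (q_1, ε, YYYZ)
All input consumed; state q_1 ∉ F and no further ε-move applies.

Reject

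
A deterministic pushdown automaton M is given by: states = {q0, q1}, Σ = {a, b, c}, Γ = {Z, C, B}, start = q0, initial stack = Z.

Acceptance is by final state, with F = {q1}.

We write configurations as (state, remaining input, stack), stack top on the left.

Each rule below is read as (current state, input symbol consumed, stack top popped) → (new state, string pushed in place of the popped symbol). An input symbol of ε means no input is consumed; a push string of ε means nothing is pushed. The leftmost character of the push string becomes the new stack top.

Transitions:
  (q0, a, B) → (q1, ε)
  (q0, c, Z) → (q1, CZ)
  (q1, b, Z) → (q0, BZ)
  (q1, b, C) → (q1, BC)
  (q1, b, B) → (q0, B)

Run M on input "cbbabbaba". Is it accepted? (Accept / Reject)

(q0, cbbabbaba, Z)
  read c, top Z: go to q1, push CZ → (q1, bbabbaba, CZ)
  read b, top C: go to q1, push BC → (q1, babbaba, BCZ)
  read b, top B: go to q0, push B → (q0, abbaba, BCZ)
  read a, top B: go to q1, push ε → (q1, bbaba, CZ)
  read b, top C: go to q1, push BC → (q1, baba, BCZ)
  read b, top B: go to q0, push B → (q0, aba, BCZ)
  read a, top B: go to q1, push ε → (q1, ba, CZ)
  read b, top C: go to q1, push BC → (q1, a, BCZ)
No transition applies at (q1, a, BCZ); input not fully consumed.

Reject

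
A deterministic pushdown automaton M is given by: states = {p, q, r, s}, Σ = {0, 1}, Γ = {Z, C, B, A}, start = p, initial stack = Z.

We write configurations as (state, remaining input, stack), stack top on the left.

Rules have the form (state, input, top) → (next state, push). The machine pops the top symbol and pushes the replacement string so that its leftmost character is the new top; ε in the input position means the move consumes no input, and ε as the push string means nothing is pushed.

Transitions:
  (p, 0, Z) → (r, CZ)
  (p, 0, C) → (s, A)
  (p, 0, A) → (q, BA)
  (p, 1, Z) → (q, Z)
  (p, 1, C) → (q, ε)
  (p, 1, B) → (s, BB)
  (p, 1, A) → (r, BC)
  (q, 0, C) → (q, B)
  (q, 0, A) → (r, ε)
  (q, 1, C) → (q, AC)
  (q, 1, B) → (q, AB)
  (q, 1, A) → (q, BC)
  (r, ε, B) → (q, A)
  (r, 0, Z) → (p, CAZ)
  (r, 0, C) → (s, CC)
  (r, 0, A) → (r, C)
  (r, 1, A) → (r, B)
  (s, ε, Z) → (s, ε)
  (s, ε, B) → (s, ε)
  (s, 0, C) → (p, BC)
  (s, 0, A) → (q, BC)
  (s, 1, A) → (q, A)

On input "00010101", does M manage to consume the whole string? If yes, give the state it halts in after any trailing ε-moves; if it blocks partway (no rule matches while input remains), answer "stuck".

s

(p, 00010101, Z)
  read 0, top Z: go to r, push CZ → (r, 0010101, CZ)
  read 0, top C: go to s, push CC → (s, 010101, CCZ)
  read 0, top C: go to p, push BC → (p, 10101, BCCZ)
  read 1, top B: go to s, push BB → (s, 0101, BBCCZ)
  ε-move, top B: go to s, push ε → (s, 0101, BCCZ)
  ε-move, top B: go to s, push ε → (s, 0101, CCZ)
  read 0, top C: go to p, push BC → (p, 101, BCCZ)
  read 1, top B: go to s, push BB → (s, 01, BBCCZ)
  ε-move, top B: go to s, push ε → (s, 01, BCCZ)
  ε-move, top B: go to s, push ε → (s, 01, CCZ)
  read 0, top C: go to p, push BC → (p, 1, BCCZ)
  read 1, top B: go to s, push BB → (s, ε, BBCCZ)
  ε-move, top B: go to s, push ε → (s, ε, BCCZ)
  ε-move, top B: go to s, push ε → (s, ε, CCZ)
All input consumed; M is in state s.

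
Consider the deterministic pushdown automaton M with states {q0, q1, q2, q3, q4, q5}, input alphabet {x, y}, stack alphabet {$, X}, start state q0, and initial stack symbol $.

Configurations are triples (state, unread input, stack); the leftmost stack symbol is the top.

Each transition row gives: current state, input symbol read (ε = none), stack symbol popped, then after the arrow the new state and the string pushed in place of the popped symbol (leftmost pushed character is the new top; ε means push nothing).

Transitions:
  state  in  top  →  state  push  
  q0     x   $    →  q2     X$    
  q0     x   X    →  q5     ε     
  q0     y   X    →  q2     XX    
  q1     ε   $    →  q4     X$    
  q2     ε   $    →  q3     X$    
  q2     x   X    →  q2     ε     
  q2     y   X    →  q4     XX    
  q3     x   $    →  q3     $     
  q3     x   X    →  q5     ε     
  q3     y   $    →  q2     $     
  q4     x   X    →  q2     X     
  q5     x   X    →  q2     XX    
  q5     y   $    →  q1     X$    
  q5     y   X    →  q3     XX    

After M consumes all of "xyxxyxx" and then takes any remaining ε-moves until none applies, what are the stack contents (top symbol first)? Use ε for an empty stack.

X$

(q0, xyxxyxx, $)
  read x, top $: go to q2, push X$ → (q2, yxxyxx, X$)
  read y, top X: go to q4, push XX → (q4, xxyxx, XX$)
  read x, top X: go to q2, push X → (q2, xyxx, XX$)
  read x, top X: go to q2, push ε → (q2, yxx, X$)
  read y, top X: go to q4, push XX → (q4, xx, XX$)
  read x, top X: go to q2, push X → (q2, x, XX$)
  read x, top X: go to q2, push ε → (q2, ε, X$)
All input consumed in state q2 with stack X$.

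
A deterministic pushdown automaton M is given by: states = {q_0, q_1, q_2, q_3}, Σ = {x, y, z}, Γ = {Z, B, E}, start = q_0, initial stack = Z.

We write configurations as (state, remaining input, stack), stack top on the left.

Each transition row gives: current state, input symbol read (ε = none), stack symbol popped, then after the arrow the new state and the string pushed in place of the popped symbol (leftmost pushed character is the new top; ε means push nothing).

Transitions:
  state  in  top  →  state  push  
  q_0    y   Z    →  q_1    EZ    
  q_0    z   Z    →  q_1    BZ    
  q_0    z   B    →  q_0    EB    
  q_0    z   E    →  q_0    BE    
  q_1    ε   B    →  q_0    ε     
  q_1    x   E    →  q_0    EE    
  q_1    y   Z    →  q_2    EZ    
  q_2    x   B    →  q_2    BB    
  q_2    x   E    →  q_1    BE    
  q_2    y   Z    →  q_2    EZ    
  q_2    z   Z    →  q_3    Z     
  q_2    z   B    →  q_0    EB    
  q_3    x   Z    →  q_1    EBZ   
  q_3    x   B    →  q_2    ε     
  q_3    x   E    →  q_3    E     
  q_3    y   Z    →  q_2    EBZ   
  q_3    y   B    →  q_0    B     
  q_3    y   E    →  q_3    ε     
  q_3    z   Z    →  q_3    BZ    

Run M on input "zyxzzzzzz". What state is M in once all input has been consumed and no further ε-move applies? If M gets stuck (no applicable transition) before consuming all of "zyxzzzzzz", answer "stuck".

q_0

(q_0, zyxzzzzzz, Z) ⊢ (q_1, yxzzzzzz, BZ) ⊢ (q_0, yxzzzzzz, Z) ⊢ (q_1, xzzzzzz, EZ) ⊢ (q_0, zzzzzz, EEZ) ⊢ (q_0, zzzzz, BEEZ) ⊢ (q_0, zzzz, EBEEZ) ⊢ (q_0, zzz, BEBEEZ) ⊢ (q_0, zz, EBEBEEZ) ⊢ (q_0, z, BEBEBEEZ) ⊢ (q_0, ε, EBEBEBEEZ)
All input consumed; M is in state q_0.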